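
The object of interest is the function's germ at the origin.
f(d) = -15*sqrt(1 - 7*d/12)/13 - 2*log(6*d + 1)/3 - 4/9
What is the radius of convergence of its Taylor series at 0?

Branch term (-15/13)*sqrt(1 - d/(12/7)): its argument vanishes at d = 12/7, a square-root branch point, modulus 12/7.
Branch term (-2/3)*log(1 - d/(-1/6)): its argument vanishes at d = -1/6, a logarithmic branch point, modulus 1/6.
The radius of convergence is the smallest modulus among the singular points: 1/6.

The radius of convergence is 1/6.


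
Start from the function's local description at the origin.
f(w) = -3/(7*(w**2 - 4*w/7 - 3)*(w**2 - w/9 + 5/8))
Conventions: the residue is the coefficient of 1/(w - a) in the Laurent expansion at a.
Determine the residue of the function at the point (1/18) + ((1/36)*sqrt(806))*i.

The factor w**2 - w/9 + 5/8 splits as (w - a)(w - a') with a = (1/18) + ((1/36)*sqrt(806))*i, a' = (1/18) - ((1/36)*sqrt(806))*i. At the order-1 pole a set g(w) = (w - a)*f(w) = [-3/(7*(w**2 - 4*w/7 - 3))] / (w - a').
Simple pole: residue = g(a) at a = (1/18) + ((1/36)*sqrt(806))*i, which is (-288/39295) - ((41112/15835885)*sqrt(806))*i.

The residue is (-288/39295) - ((41112/15835885)*sqrt(806))*i.


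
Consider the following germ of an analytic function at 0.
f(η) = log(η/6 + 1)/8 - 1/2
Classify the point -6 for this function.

The point is a logarithmic branch point.

The term (1/8)*log(1 - η/(-6)) has argument 1 - -6/(-6) = 0 at -6: a logarithmic (infinitely-sheeted) branch point; the remaining terms are analytic or single-valued there.


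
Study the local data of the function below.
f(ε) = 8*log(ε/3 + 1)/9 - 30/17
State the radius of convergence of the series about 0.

The radius of convergence is 3.

Branch term (8/9)*log(1 - ε/(-3)): its argument vanishes at ε = -3, a logarithmic branch point, modulus 3.
The radius of convergence is the smallest modulus among the singular points: 3.


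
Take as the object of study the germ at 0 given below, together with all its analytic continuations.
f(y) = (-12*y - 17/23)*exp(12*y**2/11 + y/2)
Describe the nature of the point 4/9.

The point is a regular point.

There is no denominator, hence no pole anywhere.
The factor exp(12*y**2/11 + y/2) is entire.
So the germ continues analytically to 4/9.


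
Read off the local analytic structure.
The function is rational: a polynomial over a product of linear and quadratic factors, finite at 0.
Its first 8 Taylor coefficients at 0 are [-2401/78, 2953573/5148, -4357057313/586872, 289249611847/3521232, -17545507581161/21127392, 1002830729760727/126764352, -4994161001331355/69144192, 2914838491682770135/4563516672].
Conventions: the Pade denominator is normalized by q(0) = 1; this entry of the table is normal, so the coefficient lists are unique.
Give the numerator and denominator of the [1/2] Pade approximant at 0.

Taylor coefficients needed (read off): a_0 = -2401/78, a_1 = 2953573/5148, a_2 = -4357057313/586872, a_3 = 289249611847/3521232.
Write the denominator as Q(ξ) = 1 + q1*ξ + q2*ξ^2. Requiring Q*f - P = O(ξ^4) with deg P <= 1 kills the coefficients of ξ^2..ξ^3 in Q*f:
  ξ^2: a_2 + q1*a_1 + q2*a_0 = 0, i.e. -4357057313/586872 + (2953573/5148)*q1 + (-2401/78)*q2 = 0.
  ξ^3: a_3 + q1*a_2 + q2*a_1 = 0, i.e. 289249611847/3521232 + (-4357057313/586872)*q1 + (2953573/5148)*q2 = 0.
Solving this linear system: q1 = 1852089457/107680548, q2 = 324868346185/4091860824.
The numerator is Q*f truncated at degree 1: P0 = a_0 = -2401/78; P1 = a_1 + q1*a_0 = 104910903013/2368972056.

The Pade approximant has numerator coefficients [-2401/78, 104910903013/2368972056]; denominator coefficients [1, 1852089457/107680548, 324868346185/4091860824].


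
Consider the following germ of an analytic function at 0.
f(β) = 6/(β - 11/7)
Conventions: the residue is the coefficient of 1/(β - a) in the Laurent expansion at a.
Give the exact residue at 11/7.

The residue is 6.

At the order-1 pole 11/7 set g(β) = (β - (11/7))*f(β) = 6.
Simple pole: residue = g(a) at a = 11/7, which is 6.


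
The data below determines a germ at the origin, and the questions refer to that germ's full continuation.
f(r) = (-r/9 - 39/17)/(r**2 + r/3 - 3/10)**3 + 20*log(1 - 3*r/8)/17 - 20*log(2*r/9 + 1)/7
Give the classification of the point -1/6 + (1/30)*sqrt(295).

The denominator factor r**2 + r/3 - 3/10 vanishes at -1/6 + (1/30)*sqrt(295) and appears to the power 3; the numerator there equals -2089/918 - (1/270)*sqrt(295), nonzero, and no other factor vanishes.
The branch terms are analytic at this point.
Hence a pole whose order is the multiplicity, 3.

The point is a pole of order 3.


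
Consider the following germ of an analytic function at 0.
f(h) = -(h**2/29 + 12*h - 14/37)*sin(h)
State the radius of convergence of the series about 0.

The factor -sin(h) is entire and contributes no finite singular point.
The polynomial part has no poles.
No finite singular points: the Taylor series at 0 converges everywhere.

The radius of convergence is infinite.


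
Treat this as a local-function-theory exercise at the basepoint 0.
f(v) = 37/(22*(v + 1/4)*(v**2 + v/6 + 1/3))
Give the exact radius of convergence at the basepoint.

The radius of convergence is 1/4.

Denominator factor (v + 1/4): pole of order 1 at -1/4, modulus 1/4.
Denominator factor (v**2 + v/6 + 1/3): discriminant -47/36, complex-conjugate roots (-1/12) + ((1/12)*sqrt(47))*i and (-1/12) - ((1/12)*sqrt(47))*i; poles of order 1, moduli (1/3)*sqrt(3) and (1/3)*sqrt(3).
The radius of convergence is the smallest modulus among the singular points: 1/4.


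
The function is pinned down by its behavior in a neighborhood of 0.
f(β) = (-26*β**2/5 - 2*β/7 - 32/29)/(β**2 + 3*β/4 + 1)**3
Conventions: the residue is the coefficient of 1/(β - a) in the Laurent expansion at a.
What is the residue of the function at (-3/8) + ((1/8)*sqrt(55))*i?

The factor β**2 + 3*β/4 + 1 splits as (β - a)(β - a') with a = (-3/8) + ((1/8)*sqrt(55))*i, a' = (-3/8) - ((1/8)*sqrt(55))*i. At the order-3 pole a set g(β) = (β - a)^3*f(β) = [-26*β**2/5 - 2*β/7 - 32/29] / (β - a')^3.
Order-3 pole: residue = g''(a)/2; g''((-3/8) + ((1/8)*sqrt(55))*i) = ((3647744/15351875)*sqrt(55))*i, so the residue is ((1823872/15351875)*sqrt(55))*i.

The residue is ((1823872/15351875)*sqrt(55))*i.


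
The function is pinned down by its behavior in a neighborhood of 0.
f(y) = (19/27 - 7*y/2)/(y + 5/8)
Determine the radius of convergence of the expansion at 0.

Denominator factor (y + 5/8): pole of order 1 at -5/8, modulus 5/8.
The radius of convergence is the smallest modulus among the singular points: 5/8.

The radius of convergence is 5/8.


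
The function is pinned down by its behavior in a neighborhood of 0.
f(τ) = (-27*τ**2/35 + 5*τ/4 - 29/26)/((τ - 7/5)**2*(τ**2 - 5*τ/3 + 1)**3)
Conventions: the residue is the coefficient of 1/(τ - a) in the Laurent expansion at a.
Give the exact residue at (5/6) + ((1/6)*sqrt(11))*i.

The factor τ**2 - 5*τ/3 + 1 splits as (τ - a)(τ - a') with a = (5/6) + ((1/6)*sqrt(11))*i, a' = (5/6) - ((1/6)*sqrt(11))*i. At the order-3 pole a set g(τ) = (τ - a)^3*f(τ) = [(-27*τ**2/35 + 5*τ/4 - 29/26)/(τ - 7/5)**2] / (τ - a')^3.
Order-3 pole: residue = g''(a)/2; g''((5/6) + ((1/6)*sqrt(11))*i) = (-992469375/63435853) + ((202870032840/53730167491)*sqrt(11))*i, so the residue is (-992469375/126871706) + ((101435016420/53730167491)*sqrt(11))*i.

The residue is (-992469375/126871706) + ((101435016420/53730167491)*sqrt(11))*i.


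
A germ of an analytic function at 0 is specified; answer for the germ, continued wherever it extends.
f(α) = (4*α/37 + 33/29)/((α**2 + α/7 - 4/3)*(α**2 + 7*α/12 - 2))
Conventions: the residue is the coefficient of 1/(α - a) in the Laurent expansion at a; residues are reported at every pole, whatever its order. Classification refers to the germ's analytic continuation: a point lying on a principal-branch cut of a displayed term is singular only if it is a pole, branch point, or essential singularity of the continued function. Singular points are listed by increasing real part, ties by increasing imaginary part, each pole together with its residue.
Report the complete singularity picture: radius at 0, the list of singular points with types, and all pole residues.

Denominator factor (α**2 + α/7 - 4/3): discriminant 787/147, real irrational roots -1/14 + (1/42)*sqrt(2361) and -1/14 - (1/42)*sqrt(2361); poles of order 1, moduli -1/14 + (1/42)*sqrt(2361) and 1/14 + (1/42)*sqrt(2361).
Denominator factor (α**2 + 7*α/12 - 2): discriminant 1201/144, real irrational roots -7/24 + (1/24)*sqrt(1201) and -7/24 - (1/24)*sqrt(1201); poles of order 1, moduli -7/24 + (1/24)*sqrt(1201) and 7/24 + (1/24)*sqrt(1201).
The radius of convergence is the smallest modulus among the singular points: -1/14 + (1/42)*sqrt(2361).
The factor α**2 + 7*α/12 - 2 splits as (α - a)(α - a') with a = -7/24 - (1/24)*sqrt(1201), a' = -7/24 + (1/24)*sqrt(1201). At the order-1 pole a set g(α) = (α - a)*f(α) = [(4*α/37 + 33/29)/(α**2 + α/7 - 4/3)] / (α - a').
Simple pole: residue = g(a) at a = -7/24 - (1/24)*sqrt(1201), which is 3255399/2585930 - (133421841/3105701930)*sqrt(1201).
The factor α**2 + α/7 - 4/3 splits as (α - a)(α - a') with a = -1/14 - (1/42)*sqrt(2361), a' = -1/14 + (1/42)*sqrt(2361). At the order-1 pole a set g(α) = (α - a)*f(α) = [(4*α/37 + 33/29)/(α**2 + 7*α/12 - 2)] / (α - a').
Simple pole: residue = g(a) at a = -1/14 - (1/42)*sqrt(2361), which is -3255399/2585930 + (67791927/2035126910)*sqrt(2361).
The factor α**2 + α/7 - 4/3 splits as (α - a)(α - a') with a = -1/14 + (1/42)*sqrt(2361), a' = -1/14 - (1/42)*sqrt(2361). At the order-1 pole a set g(α) = (α - a)*f(α) = [(4*α/37 + 33/29)/(α**2 + 7*α/12 - 2)] / (α - a').
Simple pole: residue = g(a) at a = -1/14 + (1/42)*sqrt(2361), which is -3255399/2585930 - (67791927/2035126910)*sqrt(2361).
The factor α**2 + 7*α/12 - 2 splits as (α - a)(α - a') with a = -7/24 + (1/24)*sqrt(1201), a' = -7/24 - (1/24)*sqrt(1201). At the order-1 pole a set g(α) = (α - a)*f(α) = [(4*α/37 + 33/29)/(α**2 + α/7 - 4/3)] / (α - a').
Simple pole: residue = g(a) at a = -7/24 + (1/24)*sqrt(1201), which is 3255399/2585930 + (133421841/3105701930)*sqrt(1201).
List the singular points by increasing real part (a conjugate pair: the negative imaginary part first).

Radius of convergence at 0: -1/14 + (1/42)*sqrt(2361).
At -7/24 - (1/24)*sqrt(1201): a pole of order 1; residue 3255399/2585930 - (133421841/3105701930)*sqrt(1201).
At -1/14 - (1/42)*sqrt(2361): a pole of order 1; residue -3255399/2585930 + (67791927/2035126910)*sqrt(2361).
At -1/14 + (1/42)*sqrt(2361): a pole of order 1; residue -3255399/2585930 - (67791927/2035126910)*sqrt(2361).
At -7/24 + (1/24)*sqrt(1201): a pole of order 1; residue 3255399/2585930 + (133421841/3105701930)*sqrt(1201).


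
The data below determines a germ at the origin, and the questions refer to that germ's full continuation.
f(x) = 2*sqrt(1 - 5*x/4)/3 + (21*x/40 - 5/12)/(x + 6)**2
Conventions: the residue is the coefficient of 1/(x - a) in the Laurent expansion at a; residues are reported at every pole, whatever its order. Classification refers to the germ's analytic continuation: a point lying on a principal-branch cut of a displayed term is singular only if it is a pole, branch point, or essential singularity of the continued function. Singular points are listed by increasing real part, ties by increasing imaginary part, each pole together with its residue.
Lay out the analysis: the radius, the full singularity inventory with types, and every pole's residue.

Denominator factor (x + 6)^2: pole of order 2 at -6, modulus 6.
Branch term (2/3)*sqrt(1 - x/(4/5)): its argument vanishes at x = 4/5, a square-root branch point, modulus 4/5.
The radius of convergence is the smallest modulus among the singular points: 4/5.
The branch term is analytic at -6 and contributes nothing to the residue; only the rational part matters.
At the order-2 pole -6 set g(x) = (x - (-6))^2*(rational part) = 21*x/40 - 5/12.
Order-2 pole: residue = g'(a); g'(-6) = 21/40, so the residue is 21/40.
List the singular points by increasing real part (a conjugate pair: the negative imaginary part first).

Radius of convergence at 0: 4/5.
At -6: a pole of order 2; residue 21/40.
At 4/5: an algebraic (square-root) branch point.


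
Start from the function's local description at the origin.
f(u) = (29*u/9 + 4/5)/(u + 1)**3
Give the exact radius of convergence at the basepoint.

The radius of convergence is 1.

Denominator factor (u + 1)^3: pole of order 3 at -1, modulus 1.
The radius of convergence is the smallest modulus among the singular points: 1.


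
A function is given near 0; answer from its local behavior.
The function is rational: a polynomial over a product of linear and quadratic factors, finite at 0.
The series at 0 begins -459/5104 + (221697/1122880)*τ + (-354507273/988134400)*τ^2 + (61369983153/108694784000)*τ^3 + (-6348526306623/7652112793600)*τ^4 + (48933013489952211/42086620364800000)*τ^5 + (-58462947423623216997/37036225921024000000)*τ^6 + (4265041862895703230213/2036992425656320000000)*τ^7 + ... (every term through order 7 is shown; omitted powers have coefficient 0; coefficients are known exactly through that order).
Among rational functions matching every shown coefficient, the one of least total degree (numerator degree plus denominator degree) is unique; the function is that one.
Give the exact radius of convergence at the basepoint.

The radius of convergence is -11/10 + (1/30)*sqrt(3489).

No rational of total degree below 5 reproduces all 8 coefficients; solving the [0/5] Pade equations on them gives f(τ) = -34/(29*(τ + 11/6)*(τ**2 - 11*τ/5 - 8/3)**2), whose expansion matches every shown term.
Denominator factor (τ + 11/6): pole of order 1 at -11/6, modulus 11/6.
Denominator factor (τ**2 - 11*τ/5 - 8/3)^2: discriminant 1163/75, real irrational roots 11/10 + (1/30)*sqrt(3489) and 11/10 - (1/30)*sqrt(3489); poles of order 2, moduli 11/10 + (1/30)*sqrt(3489) and -11/10 + (1/30)*sqrt(3489).
The radius of convergence is the smallest modulus among the singular points: -11/10 + (1/30)*sqrt(3489).


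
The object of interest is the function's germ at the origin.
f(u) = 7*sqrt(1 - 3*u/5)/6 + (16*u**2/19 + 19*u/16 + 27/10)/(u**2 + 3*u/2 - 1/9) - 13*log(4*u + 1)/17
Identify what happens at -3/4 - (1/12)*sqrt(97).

The point is a pole of order 1.

The denominator factor u**2 + 3*u/2 - 1/9 vanishes at -3/4 - (1/12)*sqrt(97) and appears to the power 1; the numerator there equals 155969/54720 + (23/3648)*sqrt(97), nonzero, and no other factor vanishes.
The branch terms are analytic at this point.
Hence a pole whose order is the multiplicity, 1.


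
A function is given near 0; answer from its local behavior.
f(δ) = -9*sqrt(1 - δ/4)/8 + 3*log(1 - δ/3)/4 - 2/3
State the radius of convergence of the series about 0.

Branch term (3/4)*log(1 - δ/(3)): its argument vanishes at δ = 3, a logarithmic branch point, modulus 3.
Branch term (-9/8)*sqrt(1 - δ/(4)): its argument vanishes at δ = 4, a square-root branch point, modulus 4.
The radius of convergence is the smallest modulus among the singular points: 3.

The radius of convergence is 3.


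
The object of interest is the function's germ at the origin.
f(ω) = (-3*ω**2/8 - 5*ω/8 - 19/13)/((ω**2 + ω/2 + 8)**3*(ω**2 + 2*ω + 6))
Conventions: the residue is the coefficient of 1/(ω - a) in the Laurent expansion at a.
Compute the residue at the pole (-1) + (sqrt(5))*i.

The factor ω**2 + 2*ω + 6 splits as (ω - a)(ω - a') with a = (-1) + (sqrt(5))*i, a' = (-1) - (sqrt(5))*i. At the order-1 pole a set g(ω) = (ω - a)*f(ω) = [(-3*ω**2/8 - 5*ω/8 - 19/13)/(ω**2 + ω/2 + 8)**3] / (ω - a').
Simple pole: residue = g(a) at a = (-1) + (sqrt(5))*i, which is (1661/2699398) + ((15357/26993980)*sqrt(5))*i.

The residue is (1661/2699398) + ((15357/26993980)*sqrt(5))*i.


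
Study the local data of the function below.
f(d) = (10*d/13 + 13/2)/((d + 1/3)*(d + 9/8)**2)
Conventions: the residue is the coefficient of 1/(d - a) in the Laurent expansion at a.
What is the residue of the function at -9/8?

At the order-2 pole -9/8 set g(d) = (d - (-9/8))^2*f(d) = (10*d/13 + 13/2)/(d + 1/3).
Order-2 pole: residue = g'(a); g'(-9/8) = -46752/4693, so the residue is -46752/4693.

The residue is -46752/4693.


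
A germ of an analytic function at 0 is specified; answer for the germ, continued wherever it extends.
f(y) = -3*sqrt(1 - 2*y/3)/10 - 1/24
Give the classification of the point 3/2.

The point is an algebraic (square-root) branch point.

The term (-3/10)*sqrt(1 - y/(3/2)) has argument 1 - 3/2/(3/2) = 0 at 3/2: a square-root (algebraic, two-sheeted) branch point; the remaining terms are analytic or single-valued there.


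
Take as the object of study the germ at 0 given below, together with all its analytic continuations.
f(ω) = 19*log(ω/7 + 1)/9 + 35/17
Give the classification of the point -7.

The term (19/9)*log(1 - ω/(-7)) has argument 1 - -7/(-7) = 0 at -7: a logarithmic (infinitely-sheeted) branch point; the remaining terms are analytic or single-valued there.

The point is a logarithmic branch point.


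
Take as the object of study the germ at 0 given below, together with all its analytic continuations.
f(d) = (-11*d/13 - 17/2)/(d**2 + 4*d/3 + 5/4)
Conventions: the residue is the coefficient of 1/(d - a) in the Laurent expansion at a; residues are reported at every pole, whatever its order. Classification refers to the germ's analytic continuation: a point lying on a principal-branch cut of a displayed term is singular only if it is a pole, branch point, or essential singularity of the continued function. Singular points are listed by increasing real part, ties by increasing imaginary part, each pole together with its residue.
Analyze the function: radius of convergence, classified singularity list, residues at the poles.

Denominator factor (d**2 + 4*d/3 + 5/4): discriminant -29/9, complex-conjugate roots (-2/3) + ((1/6)*sqrt(29))*i and (-2/3) - ((1/6)*sqrt(29))*i; poles of order 1, moduli (1/2)*sqrt(5) and (1/2)*sqrt(5).
The radius of convergence is the smallest modulus among the singular points: (1/2)*sqrt(5).
The factor d**2 + 4*d/3 + 5/4 splits as (d - a)(d - a') with a = (-2/3) - ((1/6)*sqrt(29))*i, a' = (-2/3) + ((1/6)*sqrt(29))*i. At the order-1 pole a set g(d) = (d - a)*f(d) = [-11*d/13 - 17/2] / (d - a').
Simple pole: residue = g(a) at a = (-2/3) - ((1/6)*sqrt(29))*i, which is (-11/26) - ((619/754)*sqrt(29))*i.
The factor d**2 + 4*d/3 + 5/4 splits as (d - a)(d - a') with a = (-2/3) + ((1/6)*sqrt(29))*i, a' = (-2/3) - ((1/6)*sqrt(29))*i. At the order-1 pole a set g(d) = (d - a)*f(d) = [-11*d/13 - 17/2] / (d - a').
Simple pole: residue = g(a) at a = (-2/3) + ((1/6)*sqrt(29))*i, which is (-11/26) + ((619/754)*sqrt(29))*i.
List the singular points by increasing real part (a conjugate pair: the negative imaginary part first).

Radius of convergence at 0: (1/2)*sqrt(5).
At (-2/3) - ((1/6)*sqrt(29))*i: a pole of order 1; residue (-11/26) - ((619/754)*sqrt(29))*i.
At (-2/3) + ((1/6)*sqrt(29))*i: a pole of order 1; residue (-11/26) + ((619/754)*sqrt(29))*i.


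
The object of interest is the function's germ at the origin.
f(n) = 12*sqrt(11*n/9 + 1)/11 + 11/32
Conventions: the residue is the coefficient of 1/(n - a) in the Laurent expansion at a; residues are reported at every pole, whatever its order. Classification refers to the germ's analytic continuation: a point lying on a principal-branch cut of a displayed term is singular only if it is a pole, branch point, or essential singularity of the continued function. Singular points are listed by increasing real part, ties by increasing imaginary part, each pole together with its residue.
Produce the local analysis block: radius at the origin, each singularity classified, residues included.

Branch term (12/11)*sqrt(1 - n/(-9/11)): its argument vanishes at n = -9/11, a square-root branch point, modulus 9/11.
The radius of convergence is the smallest modulus among the singular points: 9/11.

Radius of convergence at 0: 9/11.
At -9/11: an algebraic (square-root) branch point.


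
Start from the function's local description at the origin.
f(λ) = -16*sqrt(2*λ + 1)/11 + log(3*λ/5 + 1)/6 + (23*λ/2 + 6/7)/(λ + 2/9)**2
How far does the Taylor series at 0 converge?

Denominator factor (λ + 2/9)^2: pole of order 2 at -2/9, modulus 2/9.
Branch term (1/6)*log(1 - λ/(-5/3)): its argument vanishes at λ = -5/3, a logarithmic branch point, modulus 5/3.
Branch term (-16/11)*sqrt(1 - λ/(-1/2)): its argument vanishes at λ = -1/2, a square-root branch point, modulus 1/2.
The radius of convergence is the smallest modulus among the singular points: 2/9.

The radius of convergence is 2/9.


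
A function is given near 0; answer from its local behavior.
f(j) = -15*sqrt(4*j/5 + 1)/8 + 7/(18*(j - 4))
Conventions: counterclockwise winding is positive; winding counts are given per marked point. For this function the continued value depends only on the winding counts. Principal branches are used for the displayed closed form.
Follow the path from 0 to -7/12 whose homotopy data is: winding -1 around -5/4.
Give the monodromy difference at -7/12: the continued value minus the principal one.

The rational part is single-valued and drops out of the difference; each branch term changes only by its own monodromy.
(-15/8)*sqrt(1 - j/(-5/4)): winding -1 is odd, the square root flips sign, contributing -2*(-15/8)*sqrt(1 - (-7/12)/(-5/4)) = -2*(-15/8)*sqrt(8/15) = (1/2)*sqrt(30).
Summing the contributions at j = -7/12 gives (1/2)*sqrt(30).

Continued minus principal equals (1/2)*sqrt(30).


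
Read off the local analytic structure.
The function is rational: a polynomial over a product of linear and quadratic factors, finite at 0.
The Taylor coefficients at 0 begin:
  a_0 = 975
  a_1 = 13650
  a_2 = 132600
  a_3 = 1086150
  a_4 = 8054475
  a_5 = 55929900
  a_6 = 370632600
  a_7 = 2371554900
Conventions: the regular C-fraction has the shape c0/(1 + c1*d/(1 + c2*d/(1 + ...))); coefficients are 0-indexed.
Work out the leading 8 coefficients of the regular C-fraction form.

Taylor coefficients (read off): a_0 = 975, a_1 = 13650, a_2 = 132600, a_3 = 1086150, a_4 = 8054475, a_5 = 55929900, a_6 = 370632600, a_7 = 2371554900.
c0 = a_0 = 975. Peel one level at a time: if S = 1 + c*d/S' with S'(0) = 1, then c is the d-coefficient of S and S' = c*d/(S - 1).
S_1 = c0/f = 1 + (-14)*d + (60)*d^2 + ...; c1 = -14.
S_2 = c1*d/(S_1 - 1) = 1 + (30/7)*d + (725/49)*d^2 + ...; c2 = 30/7.
S_3 = c2*d/(S_2 - 1) = 1 + (-145/42)*d + (25/9)*d^2 + ...; c3 = -145/42.
S_4 = c3*d/(S_3 - 1) = 1 + (70/87)*d + (6125/3364)*d^2 + ...; c4 = 70/87.
S_5 = c4*d/(S_4 - 1) = 1 + (-525/232)*d + (-75/64)*d^2 + ...; c5 = -525/232.
S_6 = c5*d/(S_5 - 1) = 1 + (-29/56)*d + (29/49)*d^2 + ...; c6 = -29/56.
S_7 = c6*d/(S_6 - 1) = 1 + (8/7)*d + ...; c7 = 8/7.

The regular C-fraction coefficients are [975, -14, 30/7, -145/42, 70/87, -525/232, -29/56, 8/7].


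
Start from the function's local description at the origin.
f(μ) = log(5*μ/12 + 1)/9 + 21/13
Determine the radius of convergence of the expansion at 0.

The radius of convergence is 12/5.

Branch term (1/9)*log(1 - μ/(-12/5)): its argument vanishes at μ = -12/5, a logarithmic branch point, modulus 12/5.
The radius of convergence is the smallest modulus among the singular points: 12/5.


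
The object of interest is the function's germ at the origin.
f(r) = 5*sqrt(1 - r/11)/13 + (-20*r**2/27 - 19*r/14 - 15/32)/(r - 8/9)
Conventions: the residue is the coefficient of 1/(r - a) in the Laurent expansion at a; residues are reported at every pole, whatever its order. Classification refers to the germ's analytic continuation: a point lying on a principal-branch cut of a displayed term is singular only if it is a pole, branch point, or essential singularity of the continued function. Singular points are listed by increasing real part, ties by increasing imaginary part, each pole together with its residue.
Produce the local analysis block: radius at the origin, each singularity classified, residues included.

Denominator factor (r - 8/9): pole of order 1 at 8/9, modulus 8/9.
Branch term (5/13)*sqrt(1 - r/(11)): its argument vanishes at r = 11, a square-root branch point, modulus 11.
The radius of convergence is the smallest modulus among the singular points: 8/9.
The branch term is analytic at 8/9 and contributes nothing to the residue; only the rational part matters.
At the order-1 pole 8/9 set g(r) = (r - (8/9))*(rational part) = -20*r**2/27 - 19*r/14 - 15/32.
Simple pole: residue = g(a) at a = 8/9, which is -1107331/489888.
List the singular points by increasing real part (a conjugate pair: the negative imaginary part first).

Radius of convergence at 0: 8/9.
At 8/9: a pole of order 1; residue -1107331/489888.
At 11: an algebraic (square-root) branch point.


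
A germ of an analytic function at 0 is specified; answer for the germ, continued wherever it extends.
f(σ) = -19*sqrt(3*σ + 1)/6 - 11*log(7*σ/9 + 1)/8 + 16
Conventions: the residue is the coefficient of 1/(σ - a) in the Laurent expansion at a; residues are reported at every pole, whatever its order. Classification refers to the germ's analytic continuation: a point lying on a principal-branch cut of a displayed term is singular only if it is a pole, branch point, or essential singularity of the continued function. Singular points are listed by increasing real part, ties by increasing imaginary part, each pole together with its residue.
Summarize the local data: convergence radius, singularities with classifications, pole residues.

Radius of convergence at 0: 1/3.
At -9/7: a logarithmic branch point.
At -1/3: an algebraic (square-root) branch point.

Branch term (-19/6)*sqrt(1 - σ/(-1/3)): its argument vanishes at σ = -1/3, a square-root branch point, modulus 1/3.
Branch term (-11/8)*log(1 - σ/(-9/7)): its argument vanishes at σ = -9/7, a logarithmic branch point, modulus 9/7.
The radius of convergence is the smallest modulus among the singular points: 1/3.
List the singular points by increasing real part (a conjugate pair: the negative imaginary part first).


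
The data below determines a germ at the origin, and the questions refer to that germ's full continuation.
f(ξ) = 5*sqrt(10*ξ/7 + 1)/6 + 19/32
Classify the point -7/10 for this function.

The term (5/6)*sqrt(1 - ξ/(-7/10)) has argument 1 - -7/10/(-7/10) = 0 at -7/10: a square-root (algebraic, two-sheeted) branch point; the remaining terms are analytic or single-valued there.

The point is an algebraic (square-root) branch point.


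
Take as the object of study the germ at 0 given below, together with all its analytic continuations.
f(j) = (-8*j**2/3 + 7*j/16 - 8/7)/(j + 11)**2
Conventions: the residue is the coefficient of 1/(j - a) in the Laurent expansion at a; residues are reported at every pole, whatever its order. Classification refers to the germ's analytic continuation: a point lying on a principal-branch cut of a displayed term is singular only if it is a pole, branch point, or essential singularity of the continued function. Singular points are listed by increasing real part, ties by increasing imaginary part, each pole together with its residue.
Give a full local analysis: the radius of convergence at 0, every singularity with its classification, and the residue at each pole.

Radius of convergence at 0: 11.
At -11: a pole of order 2; residue 2837/48.

Denominator factor (j + 11)^2: pole of order 2 at -11, modulus 11.
The radius of convergence is the smallest modulus among the singular points: 11.
At the order-2 pole -11 set g(j) = (j - (-11))^2*f(j) = -8*j**2/3 + 7*j/16 - 8/7.
Order-2 pole: residue = g'(a); g'(-11) = 2837/48, so the residue is 2837/48.


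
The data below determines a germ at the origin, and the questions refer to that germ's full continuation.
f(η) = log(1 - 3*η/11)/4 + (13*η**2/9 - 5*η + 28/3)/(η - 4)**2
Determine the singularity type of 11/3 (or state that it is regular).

The point is a logarithmic branch point.

The term (1/4)*log(1 - η/(11/3)) has argument 1 - 11/3/(11/3) = 0 at 11/3: a logarithmic (infinitely-sheeted) branch point; the remaining terms are analytic or single-valued there.


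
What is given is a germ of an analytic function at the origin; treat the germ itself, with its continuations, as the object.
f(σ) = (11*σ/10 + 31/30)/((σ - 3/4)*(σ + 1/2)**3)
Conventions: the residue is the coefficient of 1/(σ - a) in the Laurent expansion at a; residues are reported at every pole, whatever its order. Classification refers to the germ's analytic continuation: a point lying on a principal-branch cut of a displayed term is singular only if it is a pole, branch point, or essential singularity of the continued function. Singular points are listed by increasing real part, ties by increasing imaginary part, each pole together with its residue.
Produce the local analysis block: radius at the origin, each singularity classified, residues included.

Denominator factor (σ + 1/2)^3: pole of order 3 at -1/2, modulus 1/2.
Denominator factor (σ - 3/4): pole of order 1 at 3/4, modulus 3/4.
The radius of convergence is the smallest modulus among the singular points: 1/2.
At the order-3 pole -1/2 set g(σ) = (σ - (-1/2))^3*f(σ) = (11*σ/10 + 31/30)/(σ - 3/4).
Order-3 pole: residue = g''(a)/2; g''(-1/2) = -3568/1875, so the residue is -1784/1875.
At the order-1 pole 3/4 set g(σ) = (σ - (3/4))*f(σ) = (11*σ/10 + 31/30)/(σ + 1/2)**3.
Simple pole: residue = g(a) at a = 3/4, which is 1784/1875.
List the singular points by increasing real part (a conjugate pair: the negative imaginary part first).

Radius of convergence at 0: 1/2.
At -1/2: a pole of order 3; residue -1784/1875.
At 3/4: a pole of order 1; residue 1784/1875.


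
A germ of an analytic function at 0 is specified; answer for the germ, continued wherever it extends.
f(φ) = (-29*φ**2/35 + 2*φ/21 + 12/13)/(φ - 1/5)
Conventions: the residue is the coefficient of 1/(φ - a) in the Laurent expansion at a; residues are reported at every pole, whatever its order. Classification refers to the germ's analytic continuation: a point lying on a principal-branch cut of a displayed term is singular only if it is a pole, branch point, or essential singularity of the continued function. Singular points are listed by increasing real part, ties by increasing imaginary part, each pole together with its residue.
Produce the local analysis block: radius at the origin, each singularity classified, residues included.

Radius of convergence at 0: 1/5.
At 1/5: a pole of order 1; residue 31019/34125.

Denominator factor (φ - 1/5): pole of order 1 at 1/5, modulus 1/5.
The radius of convergence is the smallest modulus among the singular points: 1/5.
At the order-1 pole 1/5 set g(φ) = (φ - (1/5))*f(φ) = -29*φ**2/35 + 2*φ/21 + 12/13.
Simple pole: residue = g(a) at a = 1/5, which is 31019/34125.


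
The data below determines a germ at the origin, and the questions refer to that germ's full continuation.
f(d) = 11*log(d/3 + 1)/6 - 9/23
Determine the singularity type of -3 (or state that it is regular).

The point is a logarithmic branch point.

The term (11/6)*log(1 - d/(-3)) has argument 1 - -3/(-3) = 0 at -3: a logarithmic (infinitely-sheeted) branch point; the remaining terms are analytic or single-valued there.


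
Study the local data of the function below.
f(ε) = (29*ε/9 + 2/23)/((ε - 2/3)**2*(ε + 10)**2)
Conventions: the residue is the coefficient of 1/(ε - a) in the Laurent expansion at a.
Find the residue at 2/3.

At the order-2 pole 2/3 set g(ε) = (ε - (2/3))^2*f(ε) = (29*ε/9 + 2/23)/(ε + 10)**2.
Order-2 pole: residue = g'(a); g'(2/3) = 2321/94208, so the residue is 2321/94208.

The residue is 2321/94208.


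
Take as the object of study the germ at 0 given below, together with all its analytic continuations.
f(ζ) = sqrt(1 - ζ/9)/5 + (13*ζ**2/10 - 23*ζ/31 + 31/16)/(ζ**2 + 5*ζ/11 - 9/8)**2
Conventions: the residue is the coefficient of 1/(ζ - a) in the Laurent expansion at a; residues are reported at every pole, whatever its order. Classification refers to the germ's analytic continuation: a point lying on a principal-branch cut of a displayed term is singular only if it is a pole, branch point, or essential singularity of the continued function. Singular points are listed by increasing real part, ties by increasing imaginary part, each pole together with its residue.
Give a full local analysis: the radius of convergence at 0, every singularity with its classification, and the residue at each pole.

Denominator factor (ζ**2 + 5*ζ/11 - 9/8)^2: discriminant 1139/242, real irrational roots -5/22 + (1/44)*sqrt(2278) and -5/22 - (1/44)*sqrt(2278); poles of order 2, moduli -5/22 + (1/44)*sqrt(2278) and 5/22 + (1/44)*sqrt(2278).
Branch term (1/5)*sqrt(1 - ζ/(9)): its argument vanishes at ζ = 9, a square-root branch point, modulus 9.
The radius of convergence is the smallest modulus among the singular points: -5/22 + (1/44)*sqrt(2278).
The branch term is analytic at -5/22 - (1/44)*sqrt(2278) and contributes nothing to the residue; only the rational part matters.
The factor ζ**2 + 5*ζ/11 - 9/8 splits as (ζ - a)(ζ - a') with a = -5/22 - (1/44)*sqrt(2278), a' = -5/22 + (1/44)*sqrt(2278). At the order-2 pole a set g(ζ) = (ζ - a)^2*(rational part) = [13*ζ**2/10 - 23*ζ/31 + 31/16] / (ζ - a')^2.
Order-2 pole: residue = g'(a); g'(-5/22 - (1/44)*sqrt(2278)) = (1062259/402169510)*sqrt(2278), so the residue is (1062259/402169510)*sqrt(2278).
The branch term is analytic at -5/22 + (1/44)*sqrt(2278) and contributes nothing to the residue; only the rational part matters.
The factor ζ**2 + 5*ζ/11 - 9/8 splits as (ζ - a)(ζ - a') with a = -5/22 + (1/44)*sqrt(2278), a' = -5/22 - (1/44)*sqrt(2278). At the order-2 pole a set g(ζ) = (ζ - a)^2*(rational part) = [13*ζ**2/10 - 23*ζ/31 + 31/16] / (ζ - a')^2.
Order-2 pole: residue = g'(a); g'(-5/22 + (1/44)*sqrt(2278)) = -(1062259/402169510)*sqrt(2278), so the residue is -(1062259/402169510)*sqrt(2278).
List the singular points by increasing real part (a conjugate pair: the negative imaginary part first).

Radius of convergence at 0: -5/22 + (1/44)*sqrt(2278).
At -5/22 - (1/44)*sqrt(2278): a pole of order 2; residue (1062259/402169510)*sqrt(2278).
At -5/22 + (1/44)*sqrt(2278): a pole of order 2; residue -(1062259/402169510)*sqrt(2278).
At 9: an algebraic (square-root) branch point.


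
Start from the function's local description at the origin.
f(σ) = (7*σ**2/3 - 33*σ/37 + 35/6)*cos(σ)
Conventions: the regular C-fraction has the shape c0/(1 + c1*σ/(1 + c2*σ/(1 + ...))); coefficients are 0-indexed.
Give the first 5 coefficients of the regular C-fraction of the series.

Taylor coefficients (expand at 0): a_0 = 35/6, a_1 = -33/37, a_2 = -7/12, a_3 = 33/74, a_4 = -133/144.
c0 = a_0 = 35/6. Peel one level at a time: if S = 1 + c*σ/S' with S'(0) = 1, then c is the σ-coefficient of S and S' = c*σ/(S - 1).
S_1 = c0/f = 1 + (198/1295)*σ + (413813/3354050)*σ^2 + ...; c1 = 198/1295.
S_2 = c1*σ/(S_1 - 1) = 1 + (-413813/512820)*σ + (145489/156816)*σ^2 + ...; c2 = -413813/512820.
S_3 = c2*σ/(S_2 - 1) = 1 + (188408255/163869948)*σ + (-2298728018545/2054894387628)*σ^2 + ...; c3 = 188408255/163869948.
S_4 = c3*σ/(S_3 - 1) = 1 + (58577625183/60205239557)*σ + ...; c4 = 58577625183/60205239557.

The regular C-fraction coefficients are [35/6, 198/1295, -413813/512820, 188408255/163869948, 58577625183/60205239557].


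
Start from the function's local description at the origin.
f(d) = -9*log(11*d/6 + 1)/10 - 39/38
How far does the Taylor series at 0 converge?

Branch term (-9/10)*log(1 - d/(-6/11)): its argument vanishes at d = -6/11, a logarithmic branch point, modulus 6/11.
The radius of convergence is the smallest modulus among the singular points: 6/11.

The radius of convergence is 6/11.


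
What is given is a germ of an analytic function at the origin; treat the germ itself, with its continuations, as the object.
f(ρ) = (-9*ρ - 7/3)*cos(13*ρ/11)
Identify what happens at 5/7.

The point is a regular point.

There is no denominator, hence no pole anywhere.
The factor cos(13*ρ/11) is entire.
So the germ continues analytically to 5/7.


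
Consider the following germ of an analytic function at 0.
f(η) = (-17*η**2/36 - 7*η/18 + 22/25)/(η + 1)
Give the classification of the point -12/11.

Denominator factors: η + 1 = -1/11 at η = -12/11 — none vanishes.
So the germ continues analytically to -12/11.

The point is a regular point.


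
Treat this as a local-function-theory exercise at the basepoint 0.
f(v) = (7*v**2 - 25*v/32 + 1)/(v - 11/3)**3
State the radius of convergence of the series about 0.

The radius of convergence is 11/3.

Denominator factor (v - 11/3)^3: pole of order 3 at 11/3, modulus 11/3.
The radius of convergence is the smallest modulus among the singular points: 11/3.


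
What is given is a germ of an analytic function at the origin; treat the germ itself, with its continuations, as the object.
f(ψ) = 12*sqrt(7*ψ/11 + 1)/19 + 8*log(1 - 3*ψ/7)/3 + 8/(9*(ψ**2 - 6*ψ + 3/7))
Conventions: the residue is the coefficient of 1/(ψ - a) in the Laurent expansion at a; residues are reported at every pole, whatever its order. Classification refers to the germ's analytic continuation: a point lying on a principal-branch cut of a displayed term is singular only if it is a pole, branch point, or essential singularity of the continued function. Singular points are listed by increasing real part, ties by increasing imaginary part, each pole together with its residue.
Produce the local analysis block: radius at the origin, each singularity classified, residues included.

Radius of convergence at 0: 3 - (2/7)*sqrt(105).
At -11/7: an algebraic (square-root) branch point.
At 3 - (2/7)*sqrt(105): a pole of order 1; residue -(2/135)*sqrt(105).
At 7/3: a logarithmic branch point.
At 3 + (2/7)*sqrt(105): a pole of order 1; residue (2/135)*sqrt(105).

Denominator factor (ψ**2 - 6*ψ + 3/7): discriminant 240/7, real irrational roots 3 + (2/7)*sqrt(105) and 3 - (2/7)*sqrt(105); poles of order 1, moduli 3 + (2/7)*sqrt(105) and 3 - (2/7)*sqrt(105).
Branch term (8/3)*log(1 - ψ/(7/3)): its argument vanishes at ψ = 7/3, a logarithmic branch point, modulus 7/3.
Branch term (12/19)*sqrt(1 - ψ/(-11/7)): its argument vanishes at ψ = -11/7, a square-root branch point, modulus 11/7.
The radius of convergence is the smallest modulus among the singular points: 3 - (2/7)*sqrt(105).
The branch terms are analytic at 3 - (2/7)*sqrt(105) and contribute nothing to the residue; only the rational part matters.
The factor ψ**2 - 6*ψ + 3/7 splits as (ψ - a)(ψ - a') with a = 3 - (2/7)*sqrt(105), a' = 3 + (2/7)*sqrt(105). At the order-1 pole a set g(ψ) = (ψ - a)*(rational part) = [8/9] / (ψ - a').
Simple pole: residue = g(a) at a = 3 - (2/7)*sqrt(105), which is -(2/135)*sqrt(105).
The branch terms are analytic at 3 + (2/7)*sqrt(105) and contribute nothing to the residue; only the rational part matters.
The factor ψ**2 - 6*ψ + 3/7 splits as (ψ - a)(ψ - a') with a = 3 + (2/7)*sqrt(105), a' = 3 - (2/7)*sqrt(105). At the order-1 pole a set g(ψ) = (ψ - a)*(rational part) = [8/9] / (ψ - a').
Simple pole: residue = g(a) at a = 3 + (2/7)*sqrt(105), which is (2/135)*sqrt(105).
List the singular points by increasing real part (a conjugate pair: the negative imaginary part first).


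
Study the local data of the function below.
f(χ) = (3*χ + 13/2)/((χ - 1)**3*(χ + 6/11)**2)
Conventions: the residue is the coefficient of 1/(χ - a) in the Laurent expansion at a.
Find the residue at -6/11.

At the order-2 pole -6/11 set g(χ) = (χ - (-6/11))^2*f(χ) = (3*χ + 13/2)/(χ - 1)**3.
Order-2 pole: residue = g'(a); g'(-6/11) = -563013/167042, so the residue is -563013/167042.

The residue is -563013/167042.


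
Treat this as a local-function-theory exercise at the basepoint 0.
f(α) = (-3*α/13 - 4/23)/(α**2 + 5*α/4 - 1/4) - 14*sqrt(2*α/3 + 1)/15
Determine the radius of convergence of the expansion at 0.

Denominator factor (α**2 + 5*α/4 - 1/4): discriminant 41/16, real irrational roots -5/8 + (1/8)*sqrt(41) and -5/8 - (1/8)*sqrt(41); poles of order 1, moduli -5/8 + (1/8)*sqrt(41) and 5/8 + (1/8)*sqrt(41).
Branch term (-14/15)*sqrt(1 - α/(-3/2)): its argument vanishes at α = -3/2, a square-root branch point, modulus 3/2.
The radius of convergence is the smallest modulus among the singular points: -5/8 + (1/8)*sqrt(41).

The radius of convergence is -5/8 + (1/8)*sqrt(41).
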